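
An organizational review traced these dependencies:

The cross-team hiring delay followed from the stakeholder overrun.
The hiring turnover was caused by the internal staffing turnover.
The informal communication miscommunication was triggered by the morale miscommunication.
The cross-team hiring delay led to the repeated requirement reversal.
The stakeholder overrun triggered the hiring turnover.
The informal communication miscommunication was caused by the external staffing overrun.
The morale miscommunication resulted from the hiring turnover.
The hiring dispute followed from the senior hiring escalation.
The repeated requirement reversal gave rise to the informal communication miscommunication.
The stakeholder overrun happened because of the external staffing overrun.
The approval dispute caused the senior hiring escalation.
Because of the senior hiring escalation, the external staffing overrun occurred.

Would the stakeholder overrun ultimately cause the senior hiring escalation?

No

The stakeholder overrun leads to the hiring turnover, the cross-team hiring delay, the morale miscommunication, the repeated requirement reversal, the informal communication miscommunication; the senior hiring escalation is not among them.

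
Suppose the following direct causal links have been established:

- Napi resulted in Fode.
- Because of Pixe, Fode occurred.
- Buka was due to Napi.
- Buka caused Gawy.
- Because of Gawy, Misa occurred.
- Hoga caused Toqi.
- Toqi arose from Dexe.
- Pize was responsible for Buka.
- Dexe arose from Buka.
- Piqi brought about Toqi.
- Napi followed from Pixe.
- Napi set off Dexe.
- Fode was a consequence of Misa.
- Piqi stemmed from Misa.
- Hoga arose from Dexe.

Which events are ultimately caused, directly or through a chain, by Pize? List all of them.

Direct effects: Buka.
2 steps out: Gawy, Dexe.
3 steps out: Misa, Hoga, Toqi.
4 steps out: Piqi, Fode.
Not reachable from it: Pixe, Napi.

Buka, Dexe, Fode, Gawy, Hoga, Misa, Piqi, Toqi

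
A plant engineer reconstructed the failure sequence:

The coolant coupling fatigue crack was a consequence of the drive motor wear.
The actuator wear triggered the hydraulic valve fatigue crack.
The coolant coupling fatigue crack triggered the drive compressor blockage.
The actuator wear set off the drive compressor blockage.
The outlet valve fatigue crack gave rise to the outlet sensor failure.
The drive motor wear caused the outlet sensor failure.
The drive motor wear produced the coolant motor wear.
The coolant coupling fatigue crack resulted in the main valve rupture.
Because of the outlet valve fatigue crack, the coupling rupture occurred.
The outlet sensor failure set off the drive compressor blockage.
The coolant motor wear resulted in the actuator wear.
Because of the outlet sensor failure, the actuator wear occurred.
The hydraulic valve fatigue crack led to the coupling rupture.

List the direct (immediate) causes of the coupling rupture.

Upstream contributors include the drive motor wear, the coolant motor wear, the outlet sensor failure, the actuator wear, but only the hydraulic valve fatigue crack, the outlet valve fatigue crack feed directly into the coupling rupture.

the hydraulic valve fatigue crack, the outlet valve fatigue crack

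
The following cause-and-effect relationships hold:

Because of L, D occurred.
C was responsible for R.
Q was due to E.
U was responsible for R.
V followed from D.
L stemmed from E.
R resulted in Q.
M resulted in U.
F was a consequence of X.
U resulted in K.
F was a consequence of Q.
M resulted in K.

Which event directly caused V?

Upstream contributors include E, L, but only D feeds directly into V.

D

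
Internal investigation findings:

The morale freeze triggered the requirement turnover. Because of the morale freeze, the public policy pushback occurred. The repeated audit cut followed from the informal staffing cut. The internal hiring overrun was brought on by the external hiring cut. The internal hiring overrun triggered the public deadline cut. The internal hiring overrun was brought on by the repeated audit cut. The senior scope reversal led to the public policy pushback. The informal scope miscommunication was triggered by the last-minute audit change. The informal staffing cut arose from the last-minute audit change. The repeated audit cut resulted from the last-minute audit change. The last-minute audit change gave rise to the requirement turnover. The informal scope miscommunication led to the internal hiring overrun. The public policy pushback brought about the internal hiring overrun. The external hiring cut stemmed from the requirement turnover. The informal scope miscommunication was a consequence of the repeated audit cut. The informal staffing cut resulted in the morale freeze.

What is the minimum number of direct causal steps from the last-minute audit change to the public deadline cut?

Shortest chain: the last-minute audit change → the repeated audit cut → the internal hiring overrun → the public deadline cut.

3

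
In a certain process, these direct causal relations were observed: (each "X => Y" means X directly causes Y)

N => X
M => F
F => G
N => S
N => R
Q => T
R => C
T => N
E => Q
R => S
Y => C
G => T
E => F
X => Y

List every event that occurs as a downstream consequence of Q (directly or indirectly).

Direct effects: T.
2 steps out: N.
3 steps out: X, R, S.
4 steps out: Y, C.
Not reachable from it: E, M, F, G.

C, N, R, S, T, X, Y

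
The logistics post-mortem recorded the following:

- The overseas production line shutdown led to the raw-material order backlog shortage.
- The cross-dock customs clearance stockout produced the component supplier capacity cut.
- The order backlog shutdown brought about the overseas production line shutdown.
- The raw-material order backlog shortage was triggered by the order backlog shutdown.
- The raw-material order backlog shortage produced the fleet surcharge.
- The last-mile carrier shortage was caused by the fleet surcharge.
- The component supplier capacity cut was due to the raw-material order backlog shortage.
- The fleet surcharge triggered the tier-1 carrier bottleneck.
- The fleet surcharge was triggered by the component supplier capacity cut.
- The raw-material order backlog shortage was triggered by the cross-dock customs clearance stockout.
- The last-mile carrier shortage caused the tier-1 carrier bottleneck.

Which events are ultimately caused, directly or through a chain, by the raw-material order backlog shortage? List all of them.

the component supplier capacity cut, the fleet surcharge, the last-mile carrier shortage, the tier-1 carrier bottleneck

Direct effects: the component supplier capacity cut, the fleet surcharge.
2 steps out: the last-mile carrier shortage, the tier-1 carrier bottleneck.
Not reachable from it: the order backlog shutdown, the cross-dock customs clearance stockout, the overseas production line shutdown.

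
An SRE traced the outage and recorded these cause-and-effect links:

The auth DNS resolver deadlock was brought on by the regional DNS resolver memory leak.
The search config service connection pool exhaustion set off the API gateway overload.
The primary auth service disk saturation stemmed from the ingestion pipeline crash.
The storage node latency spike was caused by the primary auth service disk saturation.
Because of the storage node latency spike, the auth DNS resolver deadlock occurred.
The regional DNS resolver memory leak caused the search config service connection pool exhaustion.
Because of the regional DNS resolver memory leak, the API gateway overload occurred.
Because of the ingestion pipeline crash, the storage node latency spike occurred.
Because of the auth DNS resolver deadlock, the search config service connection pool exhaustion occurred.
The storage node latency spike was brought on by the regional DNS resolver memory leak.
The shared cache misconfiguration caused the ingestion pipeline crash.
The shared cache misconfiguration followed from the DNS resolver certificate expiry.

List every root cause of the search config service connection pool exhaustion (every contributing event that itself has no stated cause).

the DNS resolver certificate expiry, the regional DNS resolver memory leak

Tracing upstream from the search config service connection pool exhaustion: the search config service connection pool exhaustion ← the auth DNS resolver deadlock ← the storage node latency spike ← the ingestion pipeline crash ← the shared cache misconfiguration ← the DNS resolver certificate expiry.
A separate upstream branch: the search config service connection pool exhaustion ← the regional DNS resolver memory leak.
Each of those chain origins has no stated cause.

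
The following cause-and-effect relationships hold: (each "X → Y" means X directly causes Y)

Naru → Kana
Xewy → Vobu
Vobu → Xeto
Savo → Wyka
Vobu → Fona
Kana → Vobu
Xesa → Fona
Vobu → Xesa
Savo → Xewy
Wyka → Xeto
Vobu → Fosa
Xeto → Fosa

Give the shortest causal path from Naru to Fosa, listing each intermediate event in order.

Naru → Kana
Kana → Vobu
Vobu → Fosa
Length: 3 steps.

Naru → Kana → Vobu → Fosa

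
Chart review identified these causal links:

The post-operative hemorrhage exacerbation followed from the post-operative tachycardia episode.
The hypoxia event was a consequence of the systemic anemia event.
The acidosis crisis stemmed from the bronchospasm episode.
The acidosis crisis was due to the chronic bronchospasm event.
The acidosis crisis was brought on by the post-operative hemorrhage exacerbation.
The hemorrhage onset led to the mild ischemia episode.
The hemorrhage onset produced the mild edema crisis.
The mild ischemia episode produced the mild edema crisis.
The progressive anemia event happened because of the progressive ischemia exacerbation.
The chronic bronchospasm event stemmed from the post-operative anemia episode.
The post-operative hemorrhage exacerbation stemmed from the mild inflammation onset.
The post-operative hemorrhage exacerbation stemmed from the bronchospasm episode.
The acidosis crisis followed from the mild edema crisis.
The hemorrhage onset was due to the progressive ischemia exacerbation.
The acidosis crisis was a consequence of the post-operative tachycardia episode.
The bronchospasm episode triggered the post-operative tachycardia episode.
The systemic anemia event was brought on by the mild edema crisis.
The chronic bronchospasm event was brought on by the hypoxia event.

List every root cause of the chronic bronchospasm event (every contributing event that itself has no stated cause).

Tracing upstream from the chronic bronchospasm event: the chronic bronchospasm event ← the hypoxia event ← the systemic anemia event ← the mild edema crisis ← the hemorrhage onset ← the progressive ischemia exacerbation.
A separate upstream branch: the chronic bronchospasm event ← the post-operative anemia episode.
Each of those chain origins has no stated cause.

the post-operative anemia episode, the progressive ischemia exacerbation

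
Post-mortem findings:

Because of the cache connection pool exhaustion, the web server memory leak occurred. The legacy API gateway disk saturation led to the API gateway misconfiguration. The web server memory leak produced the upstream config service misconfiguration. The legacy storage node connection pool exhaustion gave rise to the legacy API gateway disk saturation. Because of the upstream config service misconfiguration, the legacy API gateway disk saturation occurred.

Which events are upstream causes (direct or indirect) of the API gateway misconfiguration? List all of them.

the cache connection pool exhaustion, the legacy API gateway disk saturation, the legacy storage node connection pool exhaustion, the upstream config service misconfiguration, the web server memory leak

Immediate cause of the API gateway misconfiguration: the legacy API gateway disk saturation.
Further upstream: the cache connection pool exhaustion, the web server memory leak, the upstream config service misconfiguration, the legacy storage node connection pool exhaustion.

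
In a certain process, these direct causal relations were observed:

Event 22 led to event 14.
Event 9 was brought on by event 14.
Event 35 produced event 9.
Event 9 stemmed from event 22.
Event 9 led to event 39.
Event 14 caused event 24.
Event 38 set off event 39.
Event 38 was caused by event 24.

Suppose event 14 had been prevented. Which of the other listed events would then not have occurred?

Downstream of event 14: event 24, event 38, event 9, event 39.
Of those, still caused via another path: event 9, event 39.
The remainder have no surviving cause.

event 24, event 38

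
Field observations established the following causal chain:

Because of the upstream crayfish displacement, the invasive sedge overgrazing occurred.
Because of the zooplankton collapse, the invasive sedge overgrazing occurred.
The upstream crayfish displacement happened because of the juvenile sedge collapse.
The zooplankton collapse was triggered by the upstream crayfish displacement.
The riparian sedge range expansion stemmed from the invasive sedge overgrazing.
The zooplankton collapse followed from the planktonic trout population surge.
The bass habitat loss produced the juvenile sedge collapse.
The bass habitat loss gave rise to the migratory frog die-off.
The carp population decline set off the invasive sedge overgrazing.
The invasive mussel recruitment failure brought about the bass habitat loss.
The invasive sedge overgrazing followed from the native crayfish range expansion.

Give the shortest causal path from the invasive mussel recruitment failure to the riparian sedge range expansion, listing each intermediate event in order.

the invasive mussel recruitment failure → the bass habitat loss → the juvenile sedge collapse → the upstream crayfish displacement → the invasive sedge overgrazing → the riparian sedge range expansion

the invasive mussel recruitment failure → the bass habitat loss
the bass habitat loss → the juvenile sedge collapse
the juvenile sedge collapse → the upstream crayfish displacement
the upstream crayfish displacement → the invasive sedge overgrazing
the invasive sedge overgrazing → the riparian sedge range expansion
Length: 5 steps.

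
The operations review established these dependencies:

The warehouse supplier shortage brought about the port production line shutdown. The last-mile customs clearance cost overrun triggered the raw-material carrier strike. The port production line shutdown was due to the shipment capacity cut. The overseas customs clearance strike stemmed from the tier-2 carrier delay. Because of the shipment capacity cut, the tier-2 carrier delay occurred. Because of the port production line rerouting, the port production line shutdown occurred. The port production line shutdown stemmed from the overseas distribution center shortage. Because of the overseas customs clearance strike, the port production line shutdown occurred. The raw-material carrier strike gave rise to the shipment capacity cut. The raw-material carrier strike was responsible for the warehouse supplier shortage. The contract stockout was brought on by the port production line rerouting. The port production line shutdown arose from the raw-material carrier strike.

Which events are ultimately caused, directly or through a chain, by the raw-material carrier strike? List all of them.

the overseas customs clearance strike, the port production line shutdown, the shipment capacity cut, the tier-2 carrier delay, the warehouse supplier shortage

Direct effects: the shipment capacity cut, the warehouse supplier shortage, the port production line shutdown.
2 steps out: the tier-2 carrier delay.
3 steps out: the overseas customs clearance strike.
Not reachable from it: the last-mile customs clearance cost overrun, the overseas distribution center shortage, the port production line rerouting, the contract stockout.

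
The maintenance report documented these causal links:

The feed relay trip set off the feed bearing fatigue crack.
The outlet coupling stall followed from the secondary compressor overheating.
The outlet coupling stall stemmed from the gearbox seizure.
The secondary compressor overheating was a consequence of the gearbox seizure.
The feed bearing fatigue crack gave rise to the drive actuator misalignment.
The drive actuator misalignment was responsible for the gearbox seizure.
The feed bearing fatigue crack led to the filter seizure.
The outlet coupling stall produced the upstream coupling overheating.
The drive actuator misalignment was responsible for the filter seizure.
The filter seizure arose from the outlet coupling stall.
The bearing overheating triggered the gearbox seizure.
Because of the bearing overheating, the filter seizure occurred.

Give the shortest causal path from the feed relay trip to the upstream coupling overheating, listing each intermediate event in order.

the feed relay trip → the feed bearing fatigue crack
the feed bearing fatigue crack → the drive actuator misalignment
the drive actuator misalignment → the gearbox seizure
the gearbox seizure → the outlet coupling stall
the outlet coupling stall → the upstream coupling overheating
Length: 5 steps.

the feed relay trip → the feed bearing fatigue crack → the drive actuator misalignment → the gearbox seizure → the outlet coupling stall → the upstream coupling overheating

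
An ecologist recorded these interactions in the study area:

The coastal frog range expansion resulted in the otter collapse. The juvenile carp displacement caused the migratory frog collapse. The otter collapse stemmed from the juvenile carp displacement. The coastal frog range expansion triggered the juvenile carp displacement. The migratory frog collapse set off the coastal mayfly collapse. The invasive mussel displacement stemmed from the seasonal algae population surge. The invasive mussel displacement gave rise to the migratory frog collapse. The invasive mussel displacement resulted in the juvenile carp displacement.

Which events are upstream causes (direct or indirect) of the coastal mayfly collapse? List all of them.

Immediate cause of the coastal mayfly collapse: the migratory frog collapse.
Further upstream: the coastal frog range expansion, the seasonal algae population surge, the invasive mussel displacement, the juvenile carp displacement.

the coastal frog range expansion, the invasive mussel displacement, the juvenile carp displacement, the migratory frog collapse, the seasonal algae population surge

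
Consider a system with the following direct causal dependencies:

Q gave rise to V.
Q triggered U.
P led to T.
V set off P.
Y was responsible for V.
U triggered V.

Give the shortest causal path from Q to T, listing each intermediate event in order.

Q → V → P → T

Q → V
V → P
P → T
Length: 3 steps.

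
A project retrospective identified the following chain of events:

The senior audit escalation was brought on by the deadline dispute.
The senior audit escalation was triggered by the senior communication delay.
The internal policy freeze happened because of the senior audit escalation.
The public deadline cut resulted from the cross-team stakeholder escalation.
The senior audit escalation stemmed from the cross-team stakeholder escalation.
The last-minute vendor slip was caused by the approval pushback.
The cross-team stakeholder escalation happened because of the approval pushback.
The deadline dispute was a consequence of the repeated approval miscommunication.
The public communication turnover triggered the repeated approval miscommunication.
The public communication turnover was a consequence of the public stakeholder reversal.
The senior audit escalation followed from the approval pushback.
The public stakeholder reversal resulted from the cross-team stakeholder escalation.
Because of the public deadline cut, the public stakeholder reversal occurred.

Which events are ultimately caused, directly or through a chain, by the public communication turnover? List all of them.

the deadline dispute, the internal policy freeze, the repeated approval miscommunication, the senior audit escalation

Direct effects: the repeated approval miscommunication.
2 steps out: the deadline dispute.
3 steps out: the senior audit escalation.
4 steps out: the internal policy freeze.
Not reachable from it: the approval pushback, the last-minute vendor slip, the cross-team stakeholder escalation, the public deadline cut, the public stakeholder reversal, the senior communication delay.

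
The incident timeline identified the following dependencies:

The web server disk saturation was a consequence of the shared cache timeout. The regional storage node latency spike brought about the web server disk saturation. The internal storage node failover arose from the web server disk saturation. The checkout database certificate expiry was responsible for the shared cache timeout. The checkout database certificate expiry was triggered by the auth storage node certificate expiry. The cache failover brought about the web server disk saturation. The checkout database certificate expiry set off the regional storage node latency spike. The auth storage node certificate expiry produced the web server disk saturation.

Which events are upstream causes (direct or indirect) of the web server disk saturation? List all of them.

the auth storage node certificate expiry, the cache failover, the checkout database certificate expiry, the regional storage node latency spike, the shared cache timeout

Immediate causes of the web server disk saturation: the auth storage node certificate expiry, the regional storage node latency spike, the shared cache timeout, the cache failover.
Further upstream: the checkout database certificate expiry.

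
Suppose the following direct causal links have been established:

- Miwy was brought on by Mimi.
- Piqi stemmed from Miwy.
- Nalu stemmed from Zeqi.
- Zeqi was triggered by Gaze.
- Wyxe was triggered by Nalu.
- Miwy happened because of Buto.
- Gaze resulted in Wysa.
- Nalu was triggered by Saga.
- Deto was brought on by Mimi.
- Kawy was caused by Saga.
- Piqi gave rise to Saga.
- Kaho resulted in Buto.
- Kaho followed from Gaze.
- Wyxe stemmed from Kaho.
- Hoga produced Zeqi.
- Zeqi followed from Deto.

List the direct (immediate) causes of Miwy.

Upstream contributors include Gaze, Kaho, but only Buto, Mimi feed directly into Miwy.

Buto, Mimi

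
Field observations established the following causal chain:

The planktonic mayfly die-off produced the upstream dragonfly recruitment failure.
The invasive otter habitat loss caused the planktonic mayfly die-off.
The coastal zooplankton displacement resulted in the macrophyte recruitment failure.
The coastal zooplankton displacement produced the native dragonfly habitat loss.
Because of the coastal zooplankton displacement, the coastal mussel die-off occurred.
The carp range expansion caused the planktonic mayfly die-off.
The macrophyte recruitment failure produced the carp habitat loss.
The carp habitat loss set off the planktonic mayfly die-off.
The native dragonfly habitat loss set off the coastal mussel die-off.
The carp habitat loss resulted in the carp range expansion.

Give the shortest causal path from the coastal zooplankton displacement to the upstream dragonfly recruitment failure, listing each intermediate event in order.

the coastal zooplankton displacement → the macrophyte recruitment failure → the carp habitat loss → the planktonic mayfly die-off → the upstream dragonfly recruitment failure

the coastal zooplankton displacement → the macrophyte recruitment failure
the macrophyte recruitment failure → the carp habitat loss
the carp habitat loss → the planktonic mayfly die-off
the planktonic mayfly die-off → the upstream dragonfly recruitment failure
Length: 4 steps.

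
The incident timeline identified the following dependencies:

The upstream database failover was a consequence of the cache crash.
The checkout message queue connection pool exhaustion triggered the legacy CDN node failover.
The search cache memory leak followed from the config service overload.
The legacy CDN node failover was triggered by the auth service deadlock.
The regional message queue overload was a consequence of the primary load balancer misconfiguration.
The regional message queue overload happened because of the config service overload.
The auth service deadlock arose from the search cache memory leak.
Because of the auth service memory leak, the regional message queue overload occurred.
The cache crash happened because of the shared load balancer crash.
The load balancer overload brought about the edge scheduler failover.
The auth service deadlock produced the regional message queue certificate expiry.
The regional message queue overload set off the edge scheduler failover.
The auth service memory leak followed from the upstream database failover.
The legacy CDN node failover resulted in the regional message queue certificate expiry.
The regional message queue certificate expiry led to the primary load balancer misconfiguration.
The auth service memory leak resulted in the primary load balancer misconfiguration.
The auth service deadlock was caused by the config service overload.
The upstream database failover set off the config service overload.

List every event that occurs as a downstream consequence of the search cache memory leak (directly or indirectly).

Direct effects: the auth service deadlock.
2 steps out: the legacy CDN node failover, the regional message queue certificate expiry.
3 steps out: the primary load balancer misconfiguration.
4 steps out: the regional message queue overload.
5 steps out: the edge scheduler failover.
Not reachable from it: the shared load balancer crash, the cache crash, the upstream database failover, the config service overload, the checkout message queue connection pool exhaustion, the auth service memory leak, the load balancer overload.

the auth service deadlock, the edge scheduler failover, the legacy CDN node failover, the primary load balancer misconfiguration, the regional message queue certificate expiry, the regional message queue overload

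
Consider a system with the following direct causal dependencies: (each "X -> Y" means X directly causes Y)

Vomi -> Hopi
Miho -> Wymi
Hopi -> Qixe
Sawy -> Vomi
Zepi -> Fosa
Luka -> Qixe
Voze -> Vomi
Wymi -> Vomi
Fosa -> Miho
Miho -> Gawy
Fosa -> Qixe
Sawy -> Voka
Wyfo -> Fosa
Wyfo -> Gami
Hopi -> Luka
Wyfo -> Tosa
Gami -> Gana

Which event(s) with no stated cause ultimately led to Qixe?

Sawy, Voze, Wyfo, Zepi

Tracing upstream from Qixe: Qixe ← Fosa ← Wyfo.
A separate upstream branch: Qixe ← Hopi ← Vomi ← Sawy.
A separate upstream branch: Qixe ← Fosa ← Zepi.
A separate upstream branch: Qixe ← Hopi ← Vomi ← Voze.
Each of those chain origins has no stated cause.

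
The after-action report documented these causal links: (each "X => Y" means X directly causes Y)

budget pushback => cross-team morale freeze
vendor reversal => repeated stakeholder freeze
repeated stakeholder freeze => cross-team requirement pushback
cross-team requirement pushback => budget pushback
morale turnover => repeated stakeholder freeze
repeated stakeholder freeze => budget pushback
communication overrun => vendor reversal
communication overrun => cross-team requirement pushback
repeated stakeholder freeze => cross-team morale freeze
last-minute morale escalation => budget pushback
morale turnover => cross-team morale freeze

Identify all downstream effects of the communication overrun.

Direct effects: the vendor reversal, the cross-team requirement pushback.
2 steps out: the repeated stakeholder freeze, the budget pushback.
3 steps out: the cross-team morale freeze.
Not reachable from it: the last-minute morale escalation, the morale turnover.

the budget pushback, the cross-team morale freeze, the cross-team requirement pushback, the repeated stakeholder freeze, the vendor reversal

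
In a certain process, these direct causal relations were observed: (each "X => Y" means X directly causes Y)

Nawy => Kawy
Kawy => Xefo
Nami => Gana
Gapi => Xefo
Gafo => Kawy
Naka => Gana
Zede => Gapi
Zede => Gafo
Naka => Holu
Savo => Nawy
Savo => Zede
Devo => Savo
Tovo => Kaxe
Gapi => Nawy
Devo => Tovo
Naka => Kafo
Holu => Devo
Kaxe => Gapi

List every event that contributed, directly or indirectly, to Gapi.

Immediate causes of Gapi: Kaxe, Zede.
Further upstream: Naka, Holu, Devo, Savo, Tovo.

Devo, Holu, Kaxe, Naka, Savo, Tovo, Zede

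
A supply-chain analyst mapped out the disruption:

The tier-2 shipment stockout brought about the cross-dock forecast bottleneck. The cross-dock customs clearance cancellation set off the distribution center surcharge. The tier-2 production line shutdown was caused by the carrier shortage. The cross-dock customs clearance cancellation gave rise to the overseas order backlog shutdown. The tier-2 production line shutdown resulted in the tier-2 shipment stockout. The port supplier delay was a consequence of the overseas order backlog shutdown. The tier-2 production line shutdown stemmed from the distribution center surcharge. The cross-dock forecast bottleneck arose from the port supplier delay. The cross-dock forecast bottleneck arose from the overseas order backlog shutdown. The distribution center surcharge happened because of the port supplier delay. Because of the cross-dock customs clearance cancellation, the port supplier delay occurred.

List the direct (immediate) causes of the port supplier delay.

the cross-dock customs clearance cancellation, the overseas order backlog shutdown

the cross-dock customs clearance cancellation, the overseas order backlog shutdown → the port supplier delay with nothing further upstream stated.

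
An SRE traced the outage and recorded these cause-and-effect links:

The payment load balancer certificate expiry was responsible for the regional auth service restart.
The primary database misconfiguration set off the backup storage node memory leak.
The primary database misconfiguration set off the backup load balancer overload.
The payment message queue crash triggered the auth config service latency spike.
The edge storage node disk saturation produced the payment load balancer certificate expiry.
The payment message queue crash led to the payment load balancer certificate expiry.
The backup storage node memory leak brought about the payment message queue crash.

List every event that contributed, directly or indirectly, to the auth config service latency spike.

the backup storage node memory leak, the payment message queue crash, the primary database misconfiguration

Immediate cause of the auth config service latency spike: the payment message queue crash.
Further upstream: the primary database misconfiguration, the backup storage node memory leak.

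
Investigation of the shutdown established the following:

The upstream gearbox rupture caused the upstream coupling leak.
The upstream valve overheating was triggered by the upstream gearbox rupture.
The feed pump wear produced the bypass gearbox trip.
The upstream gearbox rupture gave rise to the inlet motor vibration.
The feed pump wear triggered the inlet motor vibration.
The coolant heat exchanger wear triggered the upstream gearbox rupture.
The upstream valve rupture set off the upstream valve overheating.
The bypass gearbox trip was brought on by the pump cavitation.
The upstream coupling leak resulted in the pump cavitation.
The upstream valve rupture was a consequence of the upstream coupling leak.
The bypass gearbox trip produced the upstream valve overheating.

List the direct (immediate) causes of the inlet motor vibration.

the feed pump wear, the upstream gearbox rupture

Upstream contributors include the coolant heat exchanger wear, but only the feed pump wear, the upstream gearbox rupture feed directly into the inlet motor vibration.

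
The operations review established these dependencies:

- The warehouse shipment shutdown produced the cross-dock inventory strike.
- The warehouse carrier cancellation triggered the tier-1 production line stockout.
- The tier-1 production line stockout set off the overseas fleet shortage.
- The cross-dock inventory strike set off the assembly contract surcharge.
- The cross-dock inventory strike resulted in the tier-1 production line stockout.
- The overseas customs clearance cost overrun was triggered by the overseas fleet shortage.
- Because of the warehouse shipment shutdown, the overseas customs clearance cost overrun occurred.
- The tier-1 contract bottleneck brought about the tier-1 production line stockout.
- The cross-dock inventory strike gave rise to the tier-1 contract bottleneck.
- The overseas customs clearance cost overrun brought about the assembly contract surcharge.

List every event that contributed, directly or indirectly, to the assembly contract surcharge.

the cross-dock inventory strike, the overseas customs clearance cost overrun, the overseas fleet shortage, the tier-1 contract bottleneck, the tier-1 production line stockout, the warehouse carrier cancellation, the warehouse shipment shutdown

Immediate causes of the assembly contract surcharge: the cross-dock inventory strike, the overseas customs clearance cost overrun.
Further upstream: the warehouse shipment shutdown, the tier-1 contract bottleneck, the tier-1 production line stockout, the overseas fleet shortage, the warehouse carrier cancellation.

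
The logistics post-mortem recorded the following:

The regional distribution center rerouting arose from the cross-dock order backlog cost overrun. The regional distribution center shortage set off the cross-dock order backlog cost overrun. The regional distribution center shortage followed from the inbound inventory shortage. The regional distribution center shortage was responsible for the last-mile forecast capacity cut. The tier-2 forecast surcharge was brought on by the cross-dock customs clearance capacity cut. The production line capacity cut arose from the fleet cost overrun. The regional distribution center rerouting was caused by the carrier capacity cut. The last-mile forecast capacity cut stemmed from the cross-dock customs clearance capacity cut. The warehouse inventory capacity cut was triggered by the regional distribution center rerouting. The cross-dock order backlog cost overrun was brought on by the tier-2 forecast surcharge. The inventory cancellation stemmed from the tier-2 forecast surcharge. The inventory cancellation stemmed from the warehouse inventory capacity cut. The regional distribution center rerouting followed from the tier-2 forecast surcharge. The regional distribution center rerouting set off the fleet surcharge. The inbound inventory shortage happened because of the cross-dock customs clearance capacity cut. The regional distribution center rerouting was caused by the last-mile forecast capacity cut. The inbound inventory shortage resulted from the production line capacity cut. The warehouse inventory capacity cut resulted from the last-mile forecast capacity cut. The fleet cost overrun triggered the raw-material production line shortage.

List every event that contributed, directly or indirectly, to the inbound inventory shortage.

the cross-dock customs clearance capacity cut, the fleet cost overrun, the production line capacity cut

Immediate causes of the inbound inventory shortage: the cross-dock customs clearance capacity cut, the production line capacity cut.
Further upstream: the fleet cost overrun.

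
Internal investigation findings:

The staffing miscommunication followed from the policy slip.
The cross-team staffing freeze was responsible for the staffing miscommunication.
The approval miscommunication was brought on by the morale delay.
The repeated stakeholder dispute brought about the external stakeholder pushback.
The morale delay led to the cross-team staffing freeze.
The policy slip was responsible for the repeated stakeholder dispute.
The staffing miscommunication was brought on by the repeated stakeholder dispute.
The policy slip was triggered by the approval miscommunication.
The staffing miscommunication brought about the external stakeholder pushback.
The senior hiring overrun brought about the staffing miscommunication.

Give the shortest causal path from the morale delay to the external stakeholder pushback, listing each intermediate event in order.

the morale delay → the cross-team staffing freeze → the staffing miscommunication → the external stakeholder pushback

the morale delay → the cross-team staffing freeze
the cross-team staffing freeze → the staffing miscommunication
the staffing miscommunication → the external stakeholder pushback
Length: 3 steps.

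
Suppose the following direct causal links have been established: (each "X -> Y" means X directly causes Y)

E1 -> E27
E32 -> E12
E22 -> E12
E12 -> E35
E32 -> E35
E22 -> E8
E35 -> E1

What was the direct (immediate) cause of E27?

Upstream contributors include E32, E22, E12, E35, but only E1 feeds directly into E27.

E1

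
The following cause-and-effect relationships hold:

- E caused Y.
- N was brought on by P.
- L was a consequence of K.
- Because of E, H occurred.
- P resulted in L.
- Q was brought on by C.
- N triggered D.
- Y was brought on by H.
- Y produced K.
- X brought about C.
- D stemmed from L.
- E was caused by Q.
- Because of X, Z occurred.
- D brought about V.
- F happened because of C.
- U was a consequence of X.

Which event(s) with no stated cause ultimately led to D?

P, X

Tracing upstream from D: D ← L ← K ← Y ← E ← Q ← C ← X.
A separate upstream branch: D ← N ← P.
Each of those chain origins has no stated cause.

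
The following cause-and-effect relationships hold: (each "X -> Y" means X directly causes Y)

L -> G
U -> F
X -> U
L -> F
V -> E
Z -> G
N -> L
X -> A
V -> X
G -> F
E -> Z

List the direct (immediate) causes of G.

L, Z

Upstream contributors include V, E, N, but only L, Z feed directly into G.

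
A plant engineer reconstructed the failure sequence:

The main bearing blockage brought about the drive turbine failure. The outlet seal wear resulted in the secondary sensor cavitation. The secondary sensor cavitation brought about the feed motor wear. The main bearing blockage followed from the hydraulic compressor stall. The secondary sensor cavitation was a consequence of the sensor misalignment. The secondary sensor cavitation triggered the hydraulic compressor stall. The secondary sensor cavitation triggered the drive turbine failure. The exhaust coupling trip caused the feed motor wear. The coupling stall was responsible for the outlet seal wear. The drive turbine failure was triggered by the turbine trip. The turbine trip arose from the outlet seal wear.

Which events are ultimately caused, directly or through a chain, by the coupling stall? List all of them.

the drive turbine failure, the feed motor wear, the hydraulic compressor stall, the main bearing blockage, the outlet seal wear, the secondary sensor cavitation, the turbine trip

Direct effects: the outlet seal wear.
2 steps out: the secondary sensor cavitation, the turbine trip.
3 steps out: the feed motor wear, the hydraulic compressor stall, the drive turbine failure.
4 steps out: the main bearing blockage.
Not reachable from it: the sensor misalignment, the exhaust coupling trip.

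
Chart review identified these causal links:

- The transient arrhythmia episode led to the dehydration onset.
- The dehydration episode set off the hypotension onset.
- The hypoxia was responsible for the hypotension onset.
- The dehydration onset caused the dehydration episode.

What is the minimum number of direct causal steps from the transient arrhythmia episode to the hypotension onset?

Shortest chain: the transient arrhythmia episode → the dehydration onset → the dehydration episode → the hypotension onset.

3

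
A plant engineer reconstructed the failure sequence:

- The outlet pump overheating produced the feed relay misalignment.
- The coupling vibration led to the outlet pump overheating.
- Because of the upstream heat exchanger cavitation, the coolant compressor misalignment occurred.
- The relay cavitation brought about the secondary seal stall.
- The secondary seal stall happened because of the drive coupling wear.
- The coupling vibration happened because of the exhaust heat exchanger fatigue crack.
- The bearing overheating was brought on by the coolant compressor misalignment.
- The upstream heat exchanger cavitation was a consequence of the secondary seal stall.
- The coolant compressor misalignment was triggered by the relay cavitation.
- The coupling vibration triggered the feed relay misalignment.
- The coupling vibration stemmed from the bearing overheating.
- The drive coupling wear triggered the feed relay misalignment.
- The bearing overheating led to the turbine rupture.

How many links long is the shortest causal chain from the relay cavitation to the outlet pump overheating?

4

Shortest chain: the relay cavitation → the coolant compressor misalignment → the bearing overheating → the coupling vibration → the outlet pump overheating.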